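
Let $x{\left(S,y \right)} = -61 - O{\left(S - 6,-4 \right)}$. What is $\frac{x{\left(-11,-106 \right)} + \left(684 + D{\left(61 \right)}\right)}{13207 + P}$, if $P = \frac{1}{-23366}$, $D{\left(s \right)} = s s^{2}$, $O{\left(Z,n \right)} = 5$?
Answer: $\frac{5318078234}{308594761} \approx 17.233$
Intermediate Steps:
$D{\left(s \right)} = s^{3}$
$P = - \frac{1}{23366} \approx -4.2797 \cdot 10^{-5}$
$x{\left(S,y \right)} = -66$ ($x{\left(S,y \right)} = -61 - 5 = -66$)
$\frac{x{\left(-11,-106 \right)} + \left(684 + D{\left(61 \right)}\right)}{13207 + P} = \frac{-66 + \left(684 + 61^{3}\right)}{13207 - \frac{1}{23366}} = \frac{-66 + \left(684 + 226981\right)}{\frac{308594761}{23366}} = \left(-66 + 227665\right) \frac{23366}{308594761} = 227599 \cdot \frac{23366}{308594761} = \frac{5318078234}{308594761}$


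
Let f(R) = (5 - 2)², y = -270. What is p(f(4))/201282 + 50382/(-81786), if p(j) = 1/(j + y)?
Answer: -441133066625/716099159862 ≈ -0.61602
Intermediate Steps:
f(R) = 9 (f(R) = 3² = 9)
p(j) = 1/(-270 + j) (p(j) = 1/(j - 270) = 1/(-270 + j))
p(f(4))/201282 + 50382/(-81786) = 1/((-270 + 9)*201282) + 50382/(-81786) = (1/201282)/(-261) + 50382*(-1/81786) = -1/261*1/201282 - 8397/13631 = -1/52534602 - 8397/13631 = -441133066625/716099159862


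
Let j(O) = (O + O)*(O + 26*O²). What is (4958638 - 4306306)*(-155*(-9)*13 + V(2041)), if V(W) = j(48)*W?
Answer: 7662796059668724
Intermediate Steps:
j(O) = 2*O*(O + 26*O²) (j(O) = (2*O)*(O + 26*O²) = 2*O*(O + 26*O²))
V(W) = 5755392*W (V(W) = (48²*(2 + 52*48))*W = (2304*(2 + 2496))*W = (2304*2498)*W = 5755392*W)
(4958638 - 4306306)*(-155*(-9)*13 + V(2041)) = (4958638 - 4306306)*(-155*(-9)*13 + 5755392*2041) = 652332*(1395*13 + 11746755072) = 652332*(18135 + 11746755072) = 652332*11746773207 = 7662796059668724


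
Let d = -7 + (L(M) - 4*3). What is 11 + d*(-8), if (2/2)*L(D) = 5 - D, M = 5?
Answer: 163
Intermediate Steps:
L(D) = 5 - D
d = -19 (d = -7 + ((5 - 1*5) - 4*3) = -7 + ((5 - 5) - 12) = -7 + (0 - 12) = -7 - 12 = -19)
11 + d*(-8) = 11 - 19*(-8) = 11 + 152 = 163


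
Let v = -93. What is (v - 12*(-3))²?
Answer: 3249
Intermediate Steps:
(v - 12*(-3))² = (-93 - 12*(-3))² = (-93 + 36)² = (-57)² = 3249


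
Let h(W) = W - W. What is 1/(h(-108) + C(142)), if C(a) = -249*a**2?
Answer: -1/5020836 ≈ -1.9917e-7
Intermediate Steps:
h(W) = 0
1/(h(-108) + C(142)) = 1/(0 - 249*142**2) = 1/(0 - 249*20164) = 1/(0 - 5020836) = 1/(-5020836) = -1/5020836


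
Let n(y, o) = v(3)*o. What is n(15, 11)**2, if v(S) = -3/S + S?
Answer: 484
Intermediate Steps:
v(S) = S - 3/S
n(y, o) = 2*o (n(y, o) = (3 - 3/3)*o = (3 - 3*1/3)*o = (3 - 1)*o = 2*o)
n(15, 11)**2 = (2*11)**2 = 22**2 = 484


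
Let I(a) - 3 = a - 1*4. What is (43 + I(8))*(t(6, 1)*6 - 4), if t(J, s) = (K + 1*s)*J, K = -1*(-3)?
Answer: 7000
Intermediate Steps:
K = 3
t(J, s) = J*(3 + s) (t(J, s) = (3 + 1*s)*J = (3 + s)*J = J*(3 + s))
I(a) = -1 + a (I(a) = 3 + (a - 1*4) = 3 + (a - 4) = 3 + (-4 + a) = -1 + a)
(43 + I(8))*(t(6, 1)*6 - 4) = (43 + (-1 + 8))*((6*(3 + 1))*6 - 4) = (43 + 7)*((6*4)*6 - 4) = 50*(24*6 - 4) = 50*(144 - 4) = 50*140 = 7000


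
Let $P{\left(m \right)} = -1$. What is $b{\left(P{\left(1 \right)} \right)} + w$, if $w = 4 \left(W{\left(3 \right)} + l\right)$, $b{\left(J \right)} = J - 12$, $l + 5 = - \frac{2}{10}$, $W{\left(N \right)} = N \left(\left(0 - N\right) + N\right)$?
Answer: $- \frac{169}{5} \approx -33.8$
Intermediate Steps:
$W{\left(N \right)} = 0$ ($W{\left(N \right)} = N \left(- N + N\right) = N 0 = 0$)
$l = - \frac{26}{5}$ ($l = -5 - \frac{2}{10} = -5 - \frac{1}{5} = - \frac{26}{5} \approx -5.2$)
$b{\left(J \right)} = -12 + J$ ($b{\left(J \right)} = J - 12 = -12 + J$)
$w = - \frac{104}{5}$ ($w = 4 \left(0 - \frac{26}{5}\right) = 4 \left(- \frac{26}{5}\right) = - \frac{104}{5} \approx -20.8$)
$b{\left(P{\left(1 \right)} \right)} + w = \left(-12 - 1\right) - \frac{104}{5} = -13 - \frac{104}{5} = - \frac{169}{5}$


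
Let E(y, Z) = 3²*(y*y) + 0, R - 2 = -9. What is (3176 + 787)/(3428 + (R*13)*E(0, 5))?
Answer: 3963/3428 ≈ 1.1561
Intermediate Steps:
R = -7 (R = 2 - 9 = -7)
E(y, Z) = 9*y² (E(y, Z) = 9*y² + 0 = 9*y²)
(3176 + 787)/(3428 + (R*13)*E(0, 5)) = (3176 + 787)/(3428 + (-7*13)*(9*0²)) = 3963/(3428 - 819*0) = 3963/(3428 - 91*0) = 3963/(3428 + 0) = 3963/3428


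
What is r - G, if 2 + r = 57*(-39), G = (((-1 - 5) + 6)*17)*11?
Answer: -2225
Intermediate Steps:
G = 0 (G = ((-6 + 6)*17)*11 = (0*17)*11 = 0*11 = 0)
r = -2225 (r = -2 + 57*(-39) = -2 - 2223 = -2225)
r - G = -2225 - 1*0 = -2225 + 0 = -2225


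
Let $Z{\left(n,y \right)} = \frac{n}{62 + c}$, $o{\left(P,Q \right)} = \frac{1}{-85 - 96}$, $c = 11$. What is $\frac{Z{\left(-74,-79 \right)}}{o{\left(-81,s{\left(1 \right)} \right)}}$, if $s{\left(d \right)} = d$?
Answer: $\frac{13394}{73} \approx 183.48$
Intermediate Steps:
$o{\left(P,Q \right)} = - \frac{1}{181}$ ($o{\left(P,Q \right)} = \frac{1}{-181} = - \frac{1}{181}$)
$Z{\left(n,y \right)} = \frac{n}{73}$ ($Z{\left(n,y \right)} = \frac{n}{62 + 11} = \frac{n}{73}$)
$\frac{Z{\left(-74,-79 \right)}}{o{\left(-81,s{\left(1 \right)} \right)}} = \frac{\frac{1}{73} \left(-74\right)}{- \frac{1}{181}} = \left(- \frac{74}{73}\right) \left(-181\right) = \frac{13394}{73}$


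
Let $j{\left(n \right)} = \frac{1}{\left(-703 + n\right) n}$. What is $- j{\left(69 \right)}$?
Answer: $\frac{1}{43746} \approx 2.2859 \cdot 10^{-5}$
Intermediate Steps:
$j{\left(n \right)} = \frac{1}{n \left(-703 + n\right)}$
$- j{\left(69 \right)} = - \frac{1}{69 \left(-703 + 69\right)} = - \frac{1}{69 \left(-634\right)} = - \frac{-1}{69 \cdot 634} = \left(-1\right) \left(- \frac{1}{43746}\right) = \frac{1}{43746}$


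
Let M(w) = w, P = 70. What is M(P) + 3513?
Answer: 3583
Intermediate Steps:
M(P) + 3513 = 70 + 3513 = 3583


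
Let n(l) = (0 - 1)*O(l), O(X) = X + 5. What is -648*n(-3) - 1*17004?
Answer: -15708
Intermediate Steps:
O(X) = 5 + X
n(l) = -5 - l (n(l) = (0 - 1)*(5 + l) = -(5 + l) = -5 - l)
-648*n(-3) - 1*17004 = -648*(-5 - 1*(-3)) - 1*17004 = -648*(-5 + 3) - 17004 = -648*(-2) - 17004 = 1296 - 17004 = -15708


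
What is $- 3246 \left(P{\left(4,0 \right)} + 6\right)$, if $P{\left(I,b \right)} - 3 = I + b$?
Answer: $-42198$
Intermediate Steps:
$P{\left(I,b \right)} = 3 + I + b$ ($P{\left(I,b \right)} = 3 + \left(I + b\right) = 3 + I + b$)
$- 3246 \left(P{\left(4,0 \right)} + 6\right) = - 3246 \left(\left(3 + 4 + 0\right) + 6\right) = - 3246 \left(7 + 6\right) = \left(-3246\right) 13 = -42198$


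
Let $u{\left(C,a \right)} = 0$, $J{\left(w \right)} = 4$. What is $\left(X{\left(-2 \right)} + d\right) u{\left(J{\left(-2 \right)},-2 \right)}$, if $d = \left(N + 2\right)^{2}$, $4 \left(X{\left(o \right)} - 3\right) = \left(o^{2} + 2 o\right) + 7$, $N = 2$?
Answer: $0$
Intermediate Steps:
$X{\left(o \right)} = \frac{19}{4} + \frac{o}{2} + \frac{o^{2}}{4}$ ($X{\left(o \right)} = 3 + \frac{\left(o^{2} + 2 o\right) + 7}{4} = 3 + \frac{7 + o^{2} + 2 o}{4} = 3 + \left(\frac{7}{4} + \frac{o}{2} + \frac{o^{2}}{4}\right) = \frac{19}{4} + \frac{o}{2} + \frac{o^{2}}{4}$)
$d = 16$ ($d = \left(2 + 2\right)^{2} = 4^{2} = 16$)
$\left(X{\left(-2 \right)} + d\right) u{\left(J{\left(-2 \right)},-2 \right)} = \left(\left(\frac{19}{4} + \frac{1}{2} \left(-2\right) + \frac{\left(-2\right)^{2}}{4}\right) + 16\right) 0 = \left(\left(\frac{19}{4} - 1 + \frac{1}{4} \cdot 4\right) + 16\right) 0 = \left(\left(\frac{19}{4} - 1 + 1\right) + 16\right) 0 = \left(\frac{19}{4} + 16\right) 0 = \frac{83}{4} \cdot 0 = 0$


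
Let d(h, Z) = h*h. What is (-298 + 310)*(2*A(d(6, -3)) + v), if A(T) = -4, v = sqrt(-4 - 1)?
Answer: -96 + 12*I*sqrt(5) ≈ -96.0 + 26.833*I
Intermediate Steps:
d(h, Z) = h**2
v = I*sqrt(5) (v = sqrt(-5) = I*sqrt(5) ≈ 2.2361*I)
(-298 + 310)*(2*A(d(6, -3)) + v) = (-298 + 310)*(2*(-4) + I*sqrt(5)) = 12*(-8 + I*sqrt(5)) = -96 + 12*I*sqrt(5)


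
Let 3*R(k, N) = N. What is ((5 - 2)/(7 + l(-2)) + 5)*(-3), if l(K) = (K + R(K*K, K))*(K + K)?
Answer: -822/53 ≈ -15.509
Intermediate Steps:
R(k, N) = N/3
l(K) = 8*K²/3 (l(K) = (K + K/3)*(K + K) = (4*K/3)*(2*K) = 8*K²/3)
((5 - 2)/(7 + l(-2)) + 5)*(-3) = ((5 - 2)/(7 + (8/3)*(-2)²) + 5)*(-3) = (3/(7 + (8/3)*4) + 5)*(-3) = (3/(7 + 32/3) + 5)*(-3) = (3/(53/3) + 5)*(-3) = (3*(3/53) + 5)*(-3) = (9/53 + 5)*(-3) = (274/53)*(-3) = -822/53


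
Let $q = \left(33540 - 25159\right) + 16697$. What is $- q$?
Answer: $-25078$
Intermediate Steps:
$q = 25078$ ($q = 8381 + 16697 = 25078$)
$- q = \left(-1\right) 25078 = -25078$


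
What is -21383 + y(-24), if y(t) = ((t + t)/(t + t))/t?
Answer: -513193/24 ≈ -21383.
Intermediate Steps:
y(t) = 1/t (y(t) = ((2*t)/((2*t)))/t = ((2*t)*(1/(2*t)))/t = 1/t)
-21383 + y(-24) = -21383 + 1/(-24) = -21383 - 1/24 = -513193/24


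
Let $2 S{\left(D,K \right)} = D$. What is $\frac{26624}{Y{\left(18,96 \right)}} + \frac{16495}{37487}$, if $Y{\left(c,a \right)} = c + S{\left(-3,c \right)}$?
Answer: $\frac{1996652111}{1237071} \approx 1614.0$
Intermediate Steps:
$S{\left(D,K \right)} = \frac{D}{2}$
$Y{\left(c,a \right)} = - \frac{3}{2} + c$ ($Y{\left(c,a \right)} = c + \frac{1}{2} \left(-3\right) = c - \frac{3}{2} = - \frac{3}{2} + c$)
$\frac{26624}{Y{\left(18,96 \right)}} + \frac{16495}{37487} = \frac{26624}{- \frac{3}{2} + 18} + \frac{16495}{37487} = \frac{26624}{\frac{33}{2}} + 16495 \cdot \frac{1}{37487} = 26624 \cdot \frac{2}{33} + \frac{16495}{37487} = \frac{53248}{33} + \frac{16495}{37487} = \frac{1996652111}{1237071}$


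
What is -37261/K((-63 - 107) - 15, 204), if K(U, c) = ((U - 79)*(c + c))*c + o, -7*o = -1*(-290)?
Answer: 260827/153813026 ≈ 0.0016957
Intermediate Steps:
o = -290/7 (o = -(-1)*(-290)/7 = -⅐*290 = -290/7 ≈ -41.429)
K(U, c) = -290/7 + 2*c²*(-79 + U) (K(U, c) = ((U - 79)*(c + c))*c - 290/7 = ((-79 + U)*(2*c))*c - 290/7 = (2*c*(-79 + U))*c - 290/7 = 2*c²*(-79 + U) - 290/7 = -290/7 + 2*c²*(-79 + U))
-37261/K((-63 - 107) - 15, 204) = -37261/(-290/7 - 158*204² + 2*((-63 - 107) - 15)*204²) = -37261/(-290/7 - 158*41616 + 2*(-170 - 15)*41616) = -37261/(-290/7 - 6575328 + 2*(-185)*41616) = -37261/(-290/7 - 6575328 - 15397920) = -37261/(-153813026/7) = -37261*(-7/153813026) = 260827/153813026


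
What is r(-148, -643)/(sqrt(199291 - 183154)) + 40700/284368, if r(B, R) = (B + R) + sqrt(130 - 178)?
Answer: 10175/71092 - 791*sqrt(1793)/5379 + 4*I*sqrt(5379)/5379 ≈ -6.0837 + 0.054539*I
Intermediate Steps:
r(B, R) = B + R + 4*I*sqrt(3) (r(B, R) = (B + R) + sqrt(-48) = (B + R) + 4*I*sqrt(3) = B + R + 4*I*sqrt(3))
r(-148, -643)/(sqrt(199291 - 183154)) + 40700/284368 = (-148 - 643 + 4*I*sqrt(3))/(sqrt(199291 - 183154)) + 40700/284368 = (-791 + 4*I*sqrt(3))/(sqrt(16137)) + 40700*(1/284368) = (-791 + 4*I*sqrt(3))/((3*sqrt(1793))) + 10175/71092 = (-791 + 4*I*sqrt(3))*(sqrt(1793)/5379) + 10175/71092 = sqrt(1793)*(-791 + 4*I*sqrt(3))/5379 + 10175/71092 = 10175/71092 + sqrt(1793)*(-791 + 4*I*sqrt(3))/5379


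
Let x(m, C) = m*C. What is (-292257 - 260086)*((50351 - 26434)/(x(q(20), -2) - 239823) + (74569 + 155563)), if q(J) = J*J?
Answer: -30586009266801417/240623 ≈ -1.2711e+11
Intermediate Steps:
q(J) = J²
x(m, C) = C*m
(-292257 - 260086)*((50351 - 26434)/(x(q(20), -2) - 239823) + (74569 + 155563)) = (-292257 - 260086)*((50351 - 26434)/(-2*20² - 239823) + (74569 + 155563)) = -552343*(23917/(-2*400 - 239823) + 230132) = -552343*(23917/(-800 - 239823) + 230132) = -552343*(23917/(-240623) + 230132) = -552343*(23917*(-1/240623) + 230132) = -552343*(-23917/240623 + 230132) = -552343*55375028319/240623 = -30586009266801417/240623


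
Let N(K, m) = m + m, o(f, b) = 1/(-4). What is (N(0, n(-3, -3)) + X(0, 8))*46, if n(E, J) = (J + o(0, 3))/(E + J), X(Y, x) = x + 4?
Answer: 3611/6 ≈ 601.83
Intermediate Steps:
o(f, b) = -¼ (o(f, b) = 1*(-¼) = -¼)
X(Y, x) = 4 + x
n(E, J) = (-¼ + J)/(E + J) (n(E, J) = (J - ¼)/(E + J) = (-¼ + J)/(E + J))
N(K, m) = 2*m
(N(0, n(-3, -3)) + X(0, 8))*46 = (2*((-¼ - 3)/(-3 - 3)) + (4 + 8))*46 = (2*(-13/4/(-6)) + 12)*46 = (2*(-⅙*(-13/4)) + 12)*46 = (2*(13/24) + 12)*46 = (13/12 + 12)*46 = (157/12)*46 = 3611/6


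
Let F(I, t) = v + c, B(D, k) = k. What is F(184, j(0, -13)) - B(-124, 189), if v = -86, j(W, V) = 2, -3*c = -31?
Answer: -794/3 ≈ -264.67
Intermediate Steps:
c = 31/3 (c = -⅓*(-31) = 31/3 ≈ 10.333)
F(I, t) = -227/3 (F(I, t) = -86 + 31/3 = -227/3)
F(184, j(0, -13)) - B(-124, 189) = -227/3 - 1*189 = -227/3 - 189 = -794/3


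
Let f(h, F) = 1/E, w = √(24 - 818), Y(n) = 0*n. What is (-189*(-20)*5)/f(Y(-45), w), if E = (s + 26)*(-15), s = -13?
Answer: -3685500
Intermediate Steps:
Y(n) = 0
w = I*√794 (w = √(-794) = I*√794 ≈ 28.178*I)
E = -195 (E = (-13 + 26)*(-15) = 13*(-15) = -195)
f(h, F) = -1/195 (f(h, F) = 1/(-195) = -1/195)
(-189*(-20)*5)/f(Y(-45), w) = (-189*(-20)*5)/(-1/195) = (3780*5)*(-195) = 18900*(-195) = -3685500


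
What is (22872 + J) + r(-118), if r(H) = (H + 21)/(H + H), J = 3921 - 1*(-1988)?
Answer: 6792413/236 ≈ 28781.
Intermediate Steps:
J = 5909 (J = 3921 + 1988 = 5909)
r(H) = (21 + H)/(2*H) (r(H) = (21 + H)/((2*H)) = (21 + H)*(1/(2*H)) = (21 + H)/(2*H))
(22872 + J) + r(-118) = (22872 + 5909) + (1/2)*(21 - 118)/(-118) = 28781 + (1/2)*(-1/118)*(-97) = 28781 + 97/236 = 6792413/236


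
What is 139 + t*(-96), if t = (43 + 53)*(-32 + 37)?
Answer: -45941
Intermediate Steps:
t = 480 (t = 96*5 = 480)
139 + t*(-96) = 139 + 480*(-96) = 139 - 46080 = -45941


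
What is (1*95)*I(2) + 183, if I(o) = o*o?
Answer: 563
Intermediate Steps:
I(o) = o²
(1*95)*I(2) + 183 = (1*95)*2² + 183 = 95*4 + 183 = 380 + 183 = 563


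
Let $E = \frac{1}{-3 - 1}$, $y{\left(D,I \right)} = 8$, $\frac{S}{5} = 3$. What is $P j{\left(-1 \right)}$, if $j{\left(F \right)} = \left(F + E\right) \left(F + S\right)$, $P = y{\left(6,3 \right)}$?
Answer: $-140$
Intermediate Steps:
$S = 15$ ($S = 5 \cdot 3 = 15$)
$E = - \frac{1}{4}$ ($E = \frac{1}{-4} = - \frac{1}{4} \approx -0.25$)
$P = 8$
$j{\left(F \right)} = \left(15 + F\right) \left(- \frac{1}{4} + F\right)$ ($j{\left(F \right)} = \left(F - \frac{1}{4}\right) \left(F + 15\right) = \left(- \frac{1}{4} + F\right) \left(15 + F\right) = \left(15 + F\right) \left(- \frac{1}{4} + F\right)$)
$P j{\left(-1 \right)} = 8 \left(- \frac{15}{4} + \left(-1\right)^{2} + \frac{59}{4} \left(-1\right)\right) = 8 \left(- \frac{15}{4} + 1 - \frac{59}{4}\right) = 8 \left(- \frac{35}{2}\right) = -140$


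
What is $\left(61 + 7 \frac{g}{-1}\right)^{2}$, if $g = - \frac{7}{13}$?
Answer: $\frac{708964}{169} \approx 4195.1$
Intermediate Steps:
$g = - \frac{7}{13}$ ($g = \left(-7\right) \frac{1}{13} = - \frac{7}{13} \approx -0.53846$)
$\left(61 + 7 \frac{g}{-1}\right)^{2} = \left(61 + 7 \left(- \frac{7}{13 \left(-1\right)}\right)\right)^{2} = \left(61 + 7 \left(\left(- \frac{7}{13}\right) \left(-1\right)\right)\right)^{2} = \left(61 + 7 \cdot \frac{7}{13}\right)^{2} = \left(61 + \frac{49}{13}\right)^{2} = \left(\frac{842}{13}\right)^{2} = \frac{708964}{169}$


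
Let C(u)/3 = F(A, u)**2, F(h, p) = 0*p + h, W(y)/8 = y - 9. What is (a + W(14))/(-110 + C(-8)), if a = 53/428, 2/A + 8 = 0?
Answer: -68692/187999 ≈ -0.36539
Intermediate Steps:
A = -1/4 (A = 2/(-8 + 0) = 2/(-8) = 2*(-1/8) = -1/4 ≈ -0.25000)
W(y) = -72 + 8*y (W(y) = 8*(y - 9) = 8*(-9 + y) = -72 + 8*y)
F(h, p) = h (F(h, p) = 0 + h = h)
C(u) = 3/16 (C(u) = 3*(-1/4)**2 = 3*(1/16) = 3/16)
a = 53/428 (a = 53*(1/428) = 53/428 ≈ 0.12383)
(a + W(14))/(-110 + C(-8)) = (53/428 + (-72 + 8*14))/(-110 + 3/16) = (53/428 + (-72 + 112))/(-1757/16) = (53/428 + 40)*(-16/1757) = (17173/428)*(-16/1757) = -68692/187999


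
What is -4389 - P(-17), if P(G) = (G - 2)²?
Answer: -4750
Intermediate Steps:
P(G) = (-2 + G)²
-4389 - P(-17) = -4389 - (-2 - 17)² = -4389 - 1*(-19)² = -4389 - 1*361 = -4389 - 361 = -4750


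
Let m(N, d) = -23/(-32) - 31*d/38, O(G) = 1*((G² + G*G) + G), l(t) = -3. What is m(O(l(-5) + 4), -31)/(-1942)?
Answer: -15813/1180736 ≈ -0.013392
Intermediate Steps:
O(G) = G + 2*G² (O(G) = 1*((G² + G²) + G) = 1*(2*G² + G) = 1*(G + 2*G²) = G + 2*G²)
m(N, d) = 23/32 - 31*d/38 (m(N, d) = -23*(-1/32) - 31*d/38 = 23/32 - 31*d/38)
m(O(l(-5) + 4), -31)/(-1942) = (23/32 - 31/38*(-31))/(-1942) = (23/32 + 961/38)*(-1/1942) = (15813/608)*(-1/1942) = -15813/1180736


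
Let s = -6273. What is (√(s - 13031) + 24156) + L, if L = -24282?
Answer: -126 + 2*I*√4826 ≈ -126.0 + 138.94*I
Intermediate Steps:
(√(s - 13031) + 24156) + L = (√(-6273 - 13031) + 24156) - 24282 = (√(-19304) + 24156) - 24282 = (2*I*√4826 + 24156) - 24282 = (24156 + 2*I*√4826) - 24282 = -126 + 2*I*√4826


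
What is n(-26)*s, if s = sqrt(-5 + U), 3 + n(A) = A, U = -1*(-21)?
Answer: -116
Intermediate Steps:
U = 21
n(A) = -3 + A
s = 4 (s = sqrt(-5 + 21) = sqrt(16) = 4)
n(-26)*s = (-3 - 26)*4 = -29*4 = -116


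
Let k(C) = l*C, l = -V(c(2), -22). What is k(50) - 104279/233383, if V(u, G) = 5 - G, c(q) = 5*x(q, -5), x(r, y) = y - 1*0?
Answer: -315171329/233383 ≈ -1350.4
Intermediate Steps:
x(r, y) = y (x(r, y) = y + 0 = y)
c(q) = -25 (c(q) = 5*(-5) = -25)
l = -27 (l = -(5 - 1*(-22)) = -(5 + 22) = -1*27 = -27)
k(C) = -27*C
k(50) - 104279/233383 = -27*50 - 104279/233383 = -1350 - 104279/233383 = -315171329/233383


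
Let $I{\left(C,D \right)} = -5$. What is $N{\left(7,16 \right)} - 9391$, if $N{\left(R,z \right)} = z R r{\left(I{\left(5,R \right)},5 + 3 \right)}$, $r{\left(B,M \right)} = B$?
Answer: $-9951$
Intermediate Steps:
$N{\left(R,z \right)} = - 5 R z$ ($N{\left(R,z \right)} = z R \left(-5\right) = R z \left(-5\right) = - 5 R z$)
$N{\left(7,16 \right)} - 9391 = \left(-5\right) 7 \cdot 16 - 9391 = -560 - 9391 = -9951$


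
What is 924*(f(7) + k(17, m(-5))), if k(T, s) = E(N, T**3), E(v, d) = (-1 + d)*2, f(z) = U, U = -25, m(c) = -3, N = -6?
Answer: 9054276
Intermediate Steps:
f(z) = -25
E(v, d) = -2 + 2*d
k(T, s) = -2 + 2*T**3
924*(f(7) + k(17, m(-5))) = 924*(-25 + (-2 + 2*17**3)) = 924*(-25 + (-2 + 2*4913)) = 924*(-25 + (-2 + 9826)) = 924*(-25 + 9824) = 924*9799 = 9054276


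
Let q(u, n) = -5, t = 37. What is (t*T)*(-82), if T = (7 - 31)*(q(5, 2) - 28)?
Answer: -2402928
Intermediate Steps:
T = 792 (T = (7 - 31)*(-5 - 28) = -24*(-33) = 792)
(t*T)*(-82) = (37*792)*(-82) = 29304*(-82) = -2402928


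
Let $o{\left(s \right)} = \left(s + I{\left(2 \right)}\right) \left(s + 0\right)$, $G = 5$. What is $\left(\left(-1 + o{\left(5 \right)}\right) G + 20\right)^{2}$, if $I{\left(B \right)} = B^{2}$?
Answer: $57600$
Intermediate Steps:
$o{\left(s \right)} = s \left(4 + s\right)$ ($o{\left(s \right)} = \left(s + 2^{2}\right) \left(s + 0\right) = \left(s + 4\right) s = \left(4 + s\right) s = s \left(4 + s\right)$)
$\left(\left(-1 + o{\left(5 \right)}\right) G + 20\right)^{2} = \left(\left(-1 + 5 \left(4 + 5\right)\right) 5 + 20\right)^{2} = \left(\left(-1 + 5 \cdot 9\right) 5 + 20\right)^{2} = \left(\left(-1 + 45\right) 5 + 20\right)^{2} = \left(44 \cdot 5 + 20\right)^{2} = \left(220 + 20\right)^{2} = 240^{2} = 57600$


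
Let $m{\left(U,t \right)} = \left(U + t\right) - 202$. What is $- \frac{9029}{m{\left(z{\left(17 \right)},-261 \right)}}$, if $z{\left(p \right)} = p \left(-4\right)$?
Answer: $\frac{9029}{531} \approx 17.004$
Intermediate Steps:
$z{\left(p \right)} = - 4 p$
$m{\left(U,t \right)} = -202 + U + t$
$- \frac{9029}{m{\left(z{\left(17 \right)},-261 \right)}} = - \frac{9029}{-202 - 68 - 261} = - \frac{9029}{-531} = \left(-9029\right) \left(- \frac{1}{531}\right) = \frac{9029}{531}$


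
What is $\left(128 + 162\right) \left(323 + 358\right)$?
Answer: $197490$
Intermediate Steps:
$\left(128 + 162\right) \left(323 + 358\right) = 290 \cdot 681 = 197490$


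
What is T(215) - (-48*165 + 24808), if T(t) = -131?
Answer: -17019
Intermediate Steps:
T(215) - (-48*165 + 24808) = -131 - (-48*165 + 24808) = -131 - (-7920 + 24808) = -131 - 1*16888 = -131 - 16888 = -17019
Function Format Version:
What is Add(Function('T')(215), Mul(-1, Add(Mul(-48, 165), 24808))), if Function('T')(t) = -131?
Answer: -17019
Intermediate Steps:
Add(Function('T')(215), Mul(-1, Add(Mul(-48, 165), 24808))) = Add(-131, Mul(-1, Add(Mul(-48, 165), 24808))) = Add(-131, Mul(-1, Add(-7920, 24808))) = Add(-131, Mul(-1, 16888)) = Add(-131, -16888) = -17019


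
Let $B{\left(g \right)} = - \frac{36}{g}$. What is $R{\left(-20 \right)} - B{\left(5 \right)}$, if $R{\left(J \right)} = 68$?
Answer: $\frac{376}{5} \approx 75.2$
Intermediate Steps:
$R{\left(-20 \right)} - B{\left(5 \right)} = 68 - - \frac{36}{5} = 68 + \frac{36}{5} = \frac{376}{5}$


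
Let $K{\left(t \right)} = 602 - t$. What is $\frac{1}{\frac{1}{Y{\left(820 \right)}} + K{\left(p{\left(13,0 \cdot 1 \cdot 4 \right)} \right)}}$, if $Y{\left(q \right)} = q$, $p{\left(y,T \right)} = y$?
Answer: $\frac{820}{482981} \approx 0.0016978$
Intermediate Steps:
$\frac{1}{\frac{1}{Y{\left(820 \right)}} + K{\left(p{\left(13,0 \cdot 1 \cdot 4 \right)} \right)}} = \frac{1}{\frac{1}{820} + \left(602 - 13\right)} = \frac{1}{\frac{1}{820} + 589} = \frac{1}{\frac{482981}{820}} = \frac{820}{482981}$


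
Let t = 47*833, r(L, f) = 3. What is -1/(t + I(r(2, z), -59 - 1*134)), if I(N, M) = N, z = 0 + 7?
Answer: -1/39154 ≈ -2.5540e-5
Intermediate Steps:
z = 7
t = 39151
-1/(t + I(r(2, z), -59 - 1*134)) = -1/(39151 + 3) = -1/39154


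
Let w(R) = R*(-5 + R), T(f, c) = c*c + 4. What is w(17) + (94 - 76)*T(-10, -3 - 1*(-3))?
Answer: 276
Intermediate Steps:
T(f, c) = 4 + c² (T(f, c) = c² + 4 = 4 + c²)
w(17) + (94 - 76)*T(-10, -3 - 1*(-3)) = 17*(-5 + 17) + (94 - 76)*(4 + (-3 - 1*(-3))²) = 17*12 + 18*(4 + (-3 + 3)²) = 204 + 18*(4 + 0²) = 204 + 18*(4 + 0) = 204 + 18*4 = 204 + 72 = 276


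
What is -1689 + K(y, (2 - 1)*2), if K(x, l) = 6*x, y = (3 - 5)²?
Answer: -1665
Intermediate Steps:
y = 4 (y = (-2)² = 4)
-1689 + K(y, (2 - 1)*2) = -1689 + 6*4 = -1689 + 24 = -1665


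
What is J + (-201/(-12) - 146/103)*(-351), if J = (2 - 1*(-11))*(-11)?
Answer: -2276183/412 ≈ -5524.7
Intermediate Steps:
J = -143 (J = (2 + 11)*(-11) = 13*(-11) = -143)
J + (-201/(-12) - 146/103)*(-351) = -143 + (-201/(-12) - 146/103)*(-351) = -143 + (-201*(-1/12) - 146*1/103)*(-351) = -143 + (67/4 - 146/103)*(-351) = -143 + (6317/412)*(-351) = -143 - 2217267/412 = -2276183/412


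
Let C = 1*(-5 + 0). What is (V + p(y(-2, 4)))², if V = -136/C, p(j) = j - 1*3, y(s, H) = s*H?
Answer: 6561/25 ≈ 262.44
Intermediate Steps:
y(s, H) = H*s
C = -5 (C = 1*(-5) = -5)
p(j) = -3 + j (p(j) = j - 3 = -3 + j)
V = 136/5 (V = -136/(-5) = -136*(-⅕) = 136/5 ≈ 27.200)
(V + p(y(-2, 4)))² = (136/5 + (-3 + 4*(-2)))² = (136/5 + (-3 - 8))² = (136/5 - 11)² = (81/5)² = 6561/25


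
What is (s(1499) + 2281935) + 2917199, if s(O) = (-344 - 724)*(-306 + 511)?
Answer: 4980194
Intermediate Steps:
s(O) = -218940 (s(O) = -1068*205 = -218940)
(s(1499) + 2281935) + 2917199 = (-218940 + 2281935) + 2917199 = 2062995 + 2917199 = 4980194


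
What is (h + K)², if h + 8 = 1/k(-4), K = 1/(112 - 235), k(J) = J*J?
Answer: 244515769/3873024 ≈ 63.133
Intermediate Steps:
k(J) = J²
K = -1/123 (K = 1/(-123) = -1/123 ≈ -0.0081301)
h = -127/16 (h = -8 + 1/((-4)²) = -8 + 1/16 = -127/16 ≈ -7.9375)
(h + K)² = (-127/16 - 1/123)² = (-15637/1968)² = 244515769/3873024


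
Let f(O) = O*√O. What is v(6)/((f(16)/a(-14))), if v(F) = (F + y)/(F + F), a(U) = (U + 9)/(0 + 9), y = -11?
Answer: 25/6912 ≈ 0.0036169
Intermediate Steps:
a(U) = 1 + U/9 (a(U) = (9 + U)/9 = (9 + U)*(⅑) = 1 + U/9)
f(O) = O^(3/2)
v(F) = (-11 + F)/(2*F) (v(F) = (F - 11)/(F + F) = (-11 + F)/((2*F)) = (-11 + F)*(1/(2*F)) = (-11 + F)/(2*F))
v(6)/((f(16)/a(-14))) = ((½)*(-11 + 6)/6)/((16^(3/2)/(1 + (⅑)*(-14)))) = ((½)*(⅙)*(-5))/((64/(1 - 14/9))) = -5/(12*(64/(-5/9))) = -5/(12*(64*(-9/5))) = -5/(12*(-576/5)) = -5/12*(-5/576) = 25/6912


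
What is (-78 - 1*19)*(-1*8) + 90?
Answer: 866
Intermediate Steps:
(-78 - 1*19)*(-1*8) + 90 = (-78 - 19)*(-8) + 90 = -97*(-8) + 90 = 776 + 90 = 866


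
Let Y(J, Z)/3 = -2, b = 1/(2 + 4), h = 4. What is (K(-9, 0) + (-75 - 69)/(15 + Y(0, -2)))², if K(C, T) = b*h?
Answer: 2116/9 ≈ 235.11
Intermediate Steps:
b = ⅙ (b = 1/6 = ⅙ ≈ 0.16667)
Y(J, Z) = -6 (Y(J, Z) = 3*(-2) = -6)
K(C, T) = ⅔ (K(C, T) = (⅙)*4 = ⅔)
(K(-9, 0) + (-75 - 69)/(15 + Y(0, -2)))² = (⅔ + (-75 - 69)/(15 - 6))² = (⅔ - 144/9)² = (⅔ - 144*⅑)² = (⅔ - 16)² = (-46/3)² = 2116/9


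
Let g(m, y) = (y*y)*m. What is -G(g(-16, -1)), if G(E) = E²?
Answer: -256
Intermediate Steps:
g(m, y) = m*y² (g(m, y) = y²*m = m*y²)
-G(g(-16, -1)) = -(-16*(-1)²)² = -(-16*1)² = -1*(-16)² = -1*256 = -256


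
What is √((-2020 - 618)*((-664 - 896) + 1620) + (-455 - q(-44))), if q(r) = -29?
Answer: 3*I*√17634 ≈ 398.38*I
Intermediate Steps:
√((-2020 - 618)*((-664 - 896) + 1620) + (-455 - q(-44))) = √((-2020 - 618)*((-664 - 896) + 1620) + (-455 - 1*(-29))) = √(-2638*(-1560 + 1620) + (-455 + 29)) = √(-2638*60 - 426) = √(-158280 - 426) = √(-158706) = 3*I*√17634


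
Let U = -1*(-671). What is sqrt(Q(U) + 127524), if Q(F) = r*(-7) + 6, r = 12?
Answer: sqrt(127446) ≈ 357.00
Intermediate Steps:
U = 671
Q(F) = -78 (Q(F) = 12*(-7) + 6 = -84 + 6 = -78)
sqrt(Q(U) + 127524) = sqrt(-78 + 127524) = sqrt(127446)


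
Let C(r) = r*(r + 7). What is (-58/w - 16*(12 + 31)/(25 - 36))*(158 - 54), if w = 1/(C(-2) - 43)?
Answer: 3588208/11 ≈ 3.2620e+5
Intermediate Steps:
C(r) = r*(7 + r)
w = -1/53 (w = 1/(-2*(7 - 2) - 43) = 1/(-2*5 - 43) = 1/(-10 - 43) = 1/(-53) = -1/53 ≈ -0.018868)
(-58/w - 16*(12 + 31)/(25 - 36))*(158 - 54) = (-58/(-1/53) - 16*(12 + 31)/(25 - 36))*(158 - 54) = (-58*(-53) - 16/((-11/43)))*104 = (3074 - 16/((-11*1/43)))*104 = (3074 - 16/(-11/43))*104 = (3074 - 16*(-43/11))*104 = (3074 + 688/11)*104 = (34502/11)*104 = 3588208/11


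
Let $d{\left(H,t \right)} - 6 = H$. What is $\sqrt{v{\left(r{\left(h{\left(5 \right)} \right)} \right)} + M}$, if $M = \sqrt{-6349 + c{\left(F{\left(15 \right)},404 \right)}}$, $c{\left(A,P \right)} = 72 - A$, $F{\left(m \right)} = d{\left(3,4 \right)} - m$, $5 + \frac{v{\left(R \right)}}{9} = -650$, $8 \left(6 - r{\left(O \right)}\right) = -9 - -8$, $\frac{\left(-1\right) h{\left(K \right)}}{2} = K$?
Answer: $\sqrt{-5895 + i \sqrt{6271}} \approx 0.5157 + 76.781 i$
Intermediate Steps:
$h{\left(K \right)} = - 2 K$
$r{\left(O \right)} = \frac{49}{8}$ ($r{\left(O \right)} = 6 - \frac{-9 - -8}{8} = 6 - \frac{-9 + 8}{8} = 6 - - \frac{1}{8} = 6 + \frac{1}{8} = \frac{49}{8}$)
$v{\left(R \right)} = -5895$ ($v{\left(R \right)} = -45 + 9 \left(-650\right) = -45 - 5850 = -5895$)
$d{\left(H,t \right)} = 6 + H$
$F{\left(m \right)} = 9 - m$ ($F{\left(m \right)} = \left(6 + 3\right) - m = 9 - m$)
$M = i \sqrt{6271}$ ($M = \sqrt{-6349 + \left(72 - \left(9 - 15\right)\right)} = \sqrt{-6349 + \left(72 - -6\right)} = \sqrt{-6349 + \left(72 + 6\right)} = \sqrt{-6349 + 78} = \sqrt{-6271} = i \sqrt{6271} \approx 79.19 i$)
$\sqrt{v{\left(r{\left(h{\left(5 \right)} \right)} \right)} + M} = \sqrt{-5895 + i \sqrt{6271}}$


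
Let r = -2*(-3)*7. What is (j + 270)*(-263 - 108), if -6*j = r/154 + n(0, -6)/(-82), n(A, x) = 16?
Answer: -271047035/2706 ≈ -1.0017e+5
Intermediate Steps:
r = 42 (r = 6*7 = 42)
j = -35/2706 (j = -(42/154 + 16/(-82))/6 = -(42*(1/154) + 16*(-1/82))/6 = -(3/11 - 8/41)/6 = -⅙*35/451 = -35/2706 ≈ -0.012934)
(j + 270)*(-263 - 108) = (-35/2706 + 270)*(-263 - 108) = (730585/2706)*(-371) = -271047035/2706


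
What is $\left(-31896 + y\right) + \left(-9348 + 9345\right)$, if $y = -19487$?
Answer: $-51386$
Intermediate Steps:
$\left(-31896 + y\right) + \left(-9348 + 9345\right) = \left(-31896 - 19487\right) + \left(-9348 + 9345\right) = -51383 - 3 = -51386$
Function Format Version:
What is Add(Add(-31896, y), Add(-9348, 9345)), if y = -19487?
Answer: -51386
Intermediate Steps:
Add(Add(-31896, y), Add(-9348, 9345)) = Add(Add(-31896, -19487), Add(-9348, 9345)) = Add(-51383, -3) = -51386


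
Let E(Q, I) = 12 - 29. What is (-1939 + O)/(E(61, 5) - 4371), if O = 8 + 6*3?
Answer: 1913/4388 ≈ 0.43596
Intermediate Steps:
E(Q, I) = -17
O = 26 (O = 8 + 18 = 26)
(-1939 + O)/(E(61, 5) - 4371) = (-1939 + 26)/(-17 - 4371) = -1913/(-4388) = -1913*(-1/4388) = 1913/4388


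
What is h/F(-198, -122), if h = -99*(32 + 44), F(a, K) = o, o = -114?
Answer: 66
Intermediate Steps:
F(a, K) = -114
h = -7524 (h = -99*76 = -7524)
h/F(-198, -122) = -7524/(-114) = -7524*(-1/114) = 66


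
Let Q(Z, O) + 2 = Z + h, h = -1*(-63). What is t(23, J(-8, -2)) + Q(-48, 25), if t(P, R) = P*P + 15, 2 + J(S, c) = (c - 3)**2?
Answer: 557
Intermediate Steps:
J(S, c) = -2 + (-3 + c)**2 (J(S, c) = -2 + (c - 3)**2 = -2 + (-3 + c)**2)
h = 63
t(P, R) = 15 + P**2 (t(P, R) = P**2 + 15 = 15 + P**2)
Q(Z, O) = 61 + Z (Q(Z, O) = -2 + (Z + 63) = -2 + (63 + Z) = 61 + Z)
t(23, J(-8, -2)) + Q(-48, 25) = (15 + 23**2) + (61 - 48) = (15 + 529) + 13 = 544 + 13 = 557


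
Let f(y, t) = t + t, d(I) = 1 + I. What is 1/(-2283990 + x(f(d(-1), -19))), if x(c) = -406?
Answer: -1/2284396 ≈ -4.3775e-7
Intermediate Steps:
f(y, t) = 2*t
1/(-2283990 + x(f(d(-1), -19))) = 1/(-2283990 - 406) = 1/(-2284396) = -1/2284396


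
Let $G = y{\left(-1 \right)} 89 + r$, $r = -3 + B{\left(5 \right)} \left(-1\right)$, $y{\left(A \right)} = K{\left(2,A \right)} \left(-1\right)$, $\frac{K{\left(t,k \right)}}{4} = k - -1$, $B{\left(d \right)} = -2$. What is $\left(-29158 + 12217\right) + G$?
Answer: $-16942$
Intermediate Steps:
$K{\left(t,k \right)} = 4 + 4 k$ ($K{\left(t,k \right)} = 4 \left(k - -1\right) = 4 \left(k + 1\right) = 4 \left(1 + k\right) = 4 + 4 k$)
$y{\left(A \right)} = -4 - 4 A$ ($y{\left(A \right)} = \left(4 + 4 A\right) \left(-1\right) = -4 - 4 A$)
$r = -1$ ($r = -3 - -2 = -3 + 2 = -1$)
$G = -1$ ($G = \left(-4 - -4\right) 89 - 1 = \left(-4 + 4\right) 89 - 1 = 0 \cdot 89 - 1 = 0 - 1 = -1$)
$\left(-29158 + 12217\right) + G = \left(-29158 + 12217\right) - 1 = -16941 - 1 = -16942$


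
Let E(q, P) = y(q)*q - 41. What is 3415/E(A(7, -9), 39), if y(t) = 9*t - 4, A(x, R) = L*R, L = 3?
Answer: 3415/6628 ≈ 0.51524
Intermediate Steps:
A(x, R) = 3*R
y(t) = -4 + 9*t
E(q, P) = -41 + q*(-4 + 9*q) (E(q, P) = (-4 + 9*q)*q - 41 = q*(-4 + 9*q) - 41 = -41 + q*(-4 + 9*q))
3415/E(A(7, -9), 39) = 3415/(-41 + (3*(-9))*(-4 + 9*(3*(-9)))) = 3415/(-41 - 27*(-4 + 9*(-27))) = 3415/(-41 - 27*(-4 - 243)) = 3415/(-41 - 27*(-247)) = 3415/(-41 + 6669) = 3415/6628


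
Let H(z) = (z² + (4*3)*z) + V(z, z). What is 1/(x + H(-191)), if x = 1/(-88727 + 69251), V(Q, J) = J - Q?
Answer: 19476/665864963 ≈ 2.9249e-5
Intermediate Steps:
x = -1/19476 (x = 1/(-19476) = -1/19476 ≈ -5.1345e-5)
H(z) = z² + 12*z (H(z) = (z² + (4*3)*z) + (z - z) = (z² + 12*z) + 0 = z² + 12*z)
1/(x + H(-191)) = 1/(-1/19476 - 191*(12 - 191)) = 1/(-1/19476 - 191*(-179)) = 1/(-1/19476 + 34189) = 1/(665864963/19476) = 19476/665864963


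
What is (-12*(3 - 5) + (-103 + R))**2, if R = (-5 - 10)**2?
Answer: 21316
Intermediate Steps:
R = 225 (R = (-15)**2 = 225)
(-12*(3 - 5) + (-103 + R))**2 = (-12*(3 - 5) + (-103 + 225))**2 = (-12*(-2) + 122)**2 = (24 + 122)**2 = 146**2 = 21316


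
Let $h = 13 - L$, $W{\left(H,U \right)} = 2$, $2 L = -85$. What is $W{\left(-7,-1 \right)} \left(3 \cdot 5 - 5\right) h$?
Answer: $1110$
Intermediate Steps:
$L = - \frac{85}{2}$ ($L = \frac{1}{2} \left(-85\right) = - \frac{85}{2} \approx -42.5$)
$h = \frac{111}{2}$ ($h = 13 - - \frac{85}{2} = 13 + \frac{85}{2} = \frac{111}{2} \approx 55.5$)
$W{\left(-7,-1 \right)} \left(3 \cdot 5 - 5\right) h = 2 \left(3 \cdot 5 - 5\right) \frac{111}{2} = 2 \left(15 - 5\right) \frac{111}{2} = 2 \cdot 10 \cdot \frac{111}{2} = 20 \cdot \frac{111}{2} = 1110$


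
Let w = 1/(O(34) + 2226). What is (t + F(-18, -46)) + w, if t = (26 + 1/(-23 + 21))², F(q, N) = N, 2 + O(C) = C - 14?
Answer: 677969/1122 ≈ 604.25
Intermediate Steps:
O(C) = -16 + C (O(C) = -2 + (C - 14) = -2 + (-14 + C) = -16 + C)
w = 1/2244 (w = 1/((-16 + 34) + 2226) = 1/(18 + 2226) = 1/2244 ≈ 0.00044563)
t = 2601/4 (t = (26 + 1/(-2))² = (26 - ½)² = (51/2)² = 2601/4 ≈ 650.25)
(t + F(-18, -46)) + w = (2601/4 - 46) + 1/2244 = 2417/4 + 1/2244 = 677969/1122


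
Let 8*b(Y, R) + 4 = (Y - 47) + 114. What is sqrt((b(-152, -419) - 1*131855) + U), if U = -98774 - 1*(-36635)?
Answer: 27*I*sqrt(4258)/4 ≈ 440.46*I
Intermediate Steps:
b(Y, R) = 63/8 + Y/8 (b(Y, R) = -1/2 + ((Y - 47) + 114)/8 = -1/2 + ((-47 + Y) + 114)/8 = -1/2 + (67 + Y)/8 = -1/2 + (67/8 + Y/8) = 63/8 + Y/8)
U = -62139 (U = -98774 + 36635 = -62139)
sqrt((b(-152, -419) - 1*131855) + U) = sqrt(((63/8 + (1/8)*(-152)) - 1*131855) - 62139) = sqrt(((63/8 - 19) - 131855) - 62139) = sqrt((-89/8 - 131855) - 62139) = sqrt(-1054929/8 - 62139) = sqrt(-1552041/8) = 27*I*sqrt(4258)/4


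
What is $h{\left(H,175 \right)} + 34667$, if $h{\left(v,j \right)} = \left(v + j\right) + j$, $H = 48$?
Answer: $35065$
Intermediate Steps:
$h{\left(v,j \right)} = v + 2 j$ ($h{\left(v,j \right)} = \left(j + v\right) + j = v + 2 j$)
$h{\left(H,175 \right)} + 34667 = \left(48 + 2 \cdot 175\right) + 34667 = \left(48 + 350\right) + 34667 = 398 + 34667 = 35065$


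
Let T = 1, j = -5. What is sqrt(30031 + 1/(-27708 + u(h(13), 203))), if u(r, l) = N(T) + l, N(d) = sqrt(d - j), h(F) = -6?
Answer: sqrt(30031 - 1/(27505 - sqrt(6))) ≈ 173.29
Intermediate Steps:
N(d) = sqrt(5 + d) (N(d) = sqrt(d - 1*(-5)) = sqrt(d + 5) = sqrt(5 + d))
u(r, l) = l + sqrt(6) (u(r, l) = sqrt(5 + 1) + l = sqrt(6) + l = l + sqrt(6))
sqrt(30031 + 1/(-27708 + u(h(13), 203))) = sqrt(30031 + 1/(-27708 + (203 + sqrt(6)))) = sqrt(30031 + 1/(-27505 + sqrt(6)))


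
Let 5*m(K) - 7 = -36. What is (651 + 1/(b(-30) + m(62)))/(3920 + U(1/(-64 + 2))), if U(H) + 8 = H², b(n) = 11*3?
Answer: 85087901/511282786 ≈ 0.16642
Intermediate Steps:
m(K) = -29/5 (m(K) = 7/5 + (⅕)*(-36) = 7/5 - 36/5 = -29/5)
b(n) = 33
U(H) = -8 + H²
(651 + 1/(b(-30) + m(62)))/(3920 + U(1/(-64 + 2))) = (651 + 1/(33 - 29/5))/(3920 + (-8 + (1/(-64 + 2))²)) = (651 + 1/(136/5))/(3920 + (-8 + (1/(-62))²)) = (651 + 5/136)/(3920 + (-8 + (-1/62)²)) = 88541/(136*(3920 + (-8 + 1/3844))) = 88541/(136*(3920 - 30751/3844)) = 88541/(136*(15037729/3844)) = (88541/136)*(3844/15037729) = 85087901/511282786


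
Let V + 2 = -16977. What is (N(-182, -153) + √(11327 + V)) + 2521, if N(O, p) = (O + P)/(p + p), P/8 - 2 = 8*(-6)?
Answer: 385988/153 + 6*I*√157 ≈ 2522.8 + 75.18*I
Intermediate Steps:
V = -16979 (V = -2 - 16977 = -16979)
P = -368 (P = 16 + 8*(8*(-6)) = 16 + 8*(-48) = 16 - 384 = -368)
N(O, p) = (-368 + O)/(2*p) (N(O, p) = (O - 368)/(p + p) = (-368 + O)/((2*p)) = (-368 + O)*(1/(2*p)) = (-368 + O)/(2*p))
(N(-182, -153) + √(11327 + V)) + 2521 = ((½)*(-368 - 182)/(-153) + √(11327 - 16979)) + 2521 = ((½)*(-1/153)*(-550) + √(-5652)) + 2521 = (275/153 + 6*I*√157) + 2521 = 385988/153 + 6*I*√157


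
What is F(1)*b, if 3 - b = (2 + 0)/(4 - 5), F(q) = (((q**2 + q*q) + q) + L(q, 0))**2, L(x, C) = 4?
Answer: 245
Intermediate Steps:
F(q) = (4 + q + 2*q**2)**2 (F(q) = (((q**2 + q*q) + q) + 4)**2 = (((q**2 + q**2) + q) + 4)**2 = ((2*q**2 + q) + 4)**2 = ((q + 2*q**2) + 4)**2 = (4 + q + 2*q**2)**2)
b = 5 (b = 3 - (2 + 0)/(4 - 5) = 3 - 2/(-1) = 3 - 2*(-1) = 3 - 1*(-2) = 3 + 2 = 5)
F(1)*b = (4 + 1 + 2*1**2)**2*5 = (4 + 1 + 2*1)**2*5 = (4 + 1 + 2)**2*5 = 7**2*5 = 49*5 = 245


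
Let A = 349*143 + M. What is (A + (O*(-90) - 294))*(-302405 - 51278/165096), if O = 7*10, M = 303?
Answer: -272196045825416/20637 ≈ -1.3190e+10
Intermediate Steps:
O = 70
A = 50210 (A = 349*143 + 303 = 49907 + 303 = 50210)
(A + (O*(-90) - 294))*(-302405 - 51278/165096) = (50210 + (70*(-90) - 294))*(-302405 - 51278/165096) = (50210 + (-6300 - 294))*(-302405 - 51278*1/165096) = (50210 - 6594)*(-302405 - 25639/82548) = 43616*(-24962953579/82548) = -272196045825416/20637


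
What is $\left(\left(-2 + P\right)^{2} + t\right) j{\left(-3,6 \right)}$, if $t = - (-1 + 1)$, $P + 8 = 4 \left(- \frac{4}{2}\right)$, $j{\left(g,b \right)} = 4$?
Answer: $1296$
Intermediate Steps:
$P = -16$ ($P = -8 + 4 \left(- \frac{4}{2}\right) = -8 + 4 \left(\left(-4\right) \frac{1}{2}\right) = -8 + 4 \left(-2\right) = -8 - 8 = -16$)
$t = 0$ ($t = \left(-1\right) 0 = 0$)
$\left(\left(-2 + P\right)^{2} + t\right) j{\left(-3,6 \right)} = \left(\left(-2 - 16\right)^{2} + 0\right) 4 = \left(\left(-18\right)^{2} + 0\right) 4 = \left(324 + 0\right) 4 = 324 \cdot 4 = 1296$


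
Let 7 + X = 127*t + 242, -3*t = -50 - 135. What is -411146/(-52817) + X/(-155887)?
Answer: 190998778106/24700451037 ≈ 7.7326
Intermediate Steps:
t = 185/3 (t = -(-50 - 135)/3 = -⅓*(-185) = 185/3 ≈ 61.667)
X = 24200/3 (X = -7 + (127*(185/3) + 242) = -7 + (23495/3 + 242) = -7 + 24221/3 = 24200/3 ≈ 8066.7)
-411146/(-52817) + X/(-155887) = -411146/(-52817) + (24200/3)/(-155887) = -411146*(-1/52817) + (24200/3)*(-1/155887) = 411146/52817 - 24200/467661 = 190998778106/24700451037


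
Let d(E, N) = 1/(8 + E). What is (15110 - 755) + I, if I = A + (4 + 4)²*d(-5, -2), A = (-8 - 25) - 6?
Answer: 43012/3 ≈ 14337.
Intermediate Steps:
A = -39 (A = -33 - 6 = -39)
I = -53/3 (I = -39 + (4 + 4)²/(8 - 5) = -39 + 8²/3 = -39 + 64*(⅓) = -39 + 64/3 = -53/3 ≈ -17.667)
(15110 - 755) + I = (15110 - 755) - 53/3 = 14355 - 53/3 = 43012/3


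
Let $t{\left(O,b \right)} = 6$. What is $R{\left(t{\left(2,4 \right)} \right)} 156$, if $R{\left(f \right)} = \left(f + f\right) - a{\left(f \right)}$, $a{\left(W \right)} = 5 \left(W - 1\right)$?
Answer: $-2028$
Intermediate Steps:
$a{\left(W \right)} = -5 + 5 W$ ($a{\left(W \right)} = 5 \left(-1 + W\right) = -5 + 5 W$)
$R{\left(f \right)} = 5 - 3 f$ ($R{\left(f \right)} = \left(f + f\right) - \left(-5 + 5 f\right) = 2 f - \left(-5 + 5 f\right) = 5 - 3 f$)
$R{\left(t{\left(2,4 \right)} \right)} 156 = \left(5 - 18\right) 156 = \left(-13\right) 156 = -2028$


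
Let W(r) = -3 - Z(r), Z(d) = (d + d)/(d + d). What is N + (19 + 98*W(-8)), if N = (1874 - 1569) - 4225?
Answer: -4293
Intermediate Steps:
Z(d) = 1 (Z(d) = (2*d)/((2*d)) = (2*d)*(1/(2*d)) = 1)
N = -3920 (N = 305 - 4225 = -3920)
W(r) = -4 (W(r) = -3 - 1*1 = -3 - 1 = -4)
N + (19 + 98*W(-8)) = -3920 + (19 + 98*(-4)) = -3920 + (19 - 392) = -3920 - 373 = -4293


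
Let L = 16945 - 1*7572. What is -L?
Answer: -9373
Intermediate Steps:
L = 9373 (L = 16945 - 7572 = 9373)
-L = -1*9373 = -9373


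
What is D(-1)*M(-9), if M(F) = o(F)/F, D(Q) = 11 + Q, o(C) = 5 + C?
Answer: 40/9 ≈ 4.4444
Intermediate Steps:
M(F) = (5 + F)/F
D(-1)*M(-9) = (11 - 1)*((5 - 9)/(-9)) = 10*(-⅑*(-4)) = 10*(4/9) = 40/9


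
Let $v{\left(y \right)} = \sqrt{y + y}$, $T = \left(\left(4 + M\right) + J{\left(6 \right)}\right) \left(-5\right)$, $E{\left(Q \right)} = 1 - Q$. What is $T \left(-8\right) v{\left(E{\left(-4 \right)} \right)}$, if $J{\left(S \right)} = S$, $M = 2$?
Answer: $480 \sqrt{10} \approx 1517.9$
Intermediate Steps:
$T = -60$ ($T = \left(\left(4 + 2\right) + 6\right) \left(-5\right) = \left(6 + 6\right) \left(-5\right) = 12 \left(-5\right) = -60$)
$v{\left(y \right)} = \sqrt{2} \sqrt{y}$ ($v{\left(y \right)} = \sqrt{2 y} = \sqrt{2} \sqrt{y}$)
$T \left(-8\right) v{\left(E{\left(-4 \right)} \right)} = \left(-60\right) \left(-8\right) \sqrt{2} \sqrt{1 - -4} = 480 \sqrt{2} \sqrt{1 + 4} = 480 \sqrt{2} \sqrt{5} = 480 \sqrt{10}$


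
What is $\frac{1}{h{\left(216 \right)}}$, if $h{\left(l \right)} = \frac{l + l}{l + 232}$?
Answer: $\frac{28}{27} \approx 1.037$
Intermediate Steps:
$h{\left(l \right)} = \frac{2 l}{232 + l}$
$\frac{1}{h{\left(216 \right)}} = \frac{1}{2 \cdot 216 \frac{1}{232 + 216}} = \frac{1}{2 \cdot 216 \cdot \frac{1}{448}} = \frac{1}{\frac{27}{28}} = \frac{28}{27}$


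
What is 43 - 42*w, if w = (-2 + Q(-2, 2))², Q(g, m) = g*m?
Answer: -1469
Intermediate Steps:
w = 36 (w = (-2 - 2*2)² = (-2 - 4)² = (-6)² = 36)
43 - 42*w = 43 - 42*36 = 43 - 1512 = -1469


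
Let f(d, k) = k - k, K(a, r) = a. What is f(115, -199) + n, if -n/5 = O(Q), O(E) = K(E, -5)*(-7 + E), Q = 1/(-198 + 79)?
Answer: -4170/14161 ≈ -0.29447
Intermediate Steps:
f(d, k) = 0
Q = -1/119 (Q = 1/(-119) = -1/119 ≈ -0.0084034)
O(E) = E*(-7 + E)
n = -4170/14161 (n = -(-5)*(-7 - 1/119)/119 = -(-5)*(-834)/(119*119) = -5*834/14161 = -4170/14161 ≈ -0.29447)
f(115, -199) + n = 0 - 4170/14161 = -4170/14161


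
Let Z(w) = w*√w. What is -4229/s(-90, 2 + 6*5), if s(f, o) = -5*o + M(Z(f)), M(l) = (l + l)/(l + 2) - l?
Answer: 4229*(I + 135*√10)/(20*(-18217*I + 1080*√10)) ≈ 0.88624 + 4.7891*I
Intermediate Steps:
Z(w) = w^(3/2)
M(l) = -l + 2*l/(2 + l) (M(l) = (2*l)/(2 + l) - l = 2*l/(2 + l) - l = -l + 2*l/(2 + l))
s(f, o) = -5*o - f³/(2 + f^(3/2)) (s(f, o) = -5*o - (f^(3/2))²/(2 + f^(3/2)) = -5*o - f³/(2 + f^(3/2)))
-4229/s(-90, 2 + 6*5) = -4229*(2 + (-90)^(3/2))/(-1*(-90)³ - 5*(2 + 6*5)*(2 + (-90)^(3/2))) = -4229*(2 - 270*I*√10)/(-1*(-729000) - 5*(2 + 30)*(2 - 270*I*√10)) = -4229*(2 - 270*I*√10)/(729000 - 5*32*(2 - 270*I*√10)) = -4229*(2 - 270*I*√10)/(729000 + (-320 + 43200*I*√10)) = -4229*(2 - 270*I*√10)/(728680 + 43200*I*√10)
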